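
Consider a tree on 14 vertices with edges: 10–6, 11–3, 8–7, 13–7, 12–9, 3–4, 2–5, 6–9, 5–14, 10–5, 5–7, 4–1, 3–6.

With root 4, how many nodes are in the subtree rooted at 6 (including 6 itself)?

6's subtree: {6, 10, 9, 5, 12, 7, 14, 2, 13, 8}, size 10.

10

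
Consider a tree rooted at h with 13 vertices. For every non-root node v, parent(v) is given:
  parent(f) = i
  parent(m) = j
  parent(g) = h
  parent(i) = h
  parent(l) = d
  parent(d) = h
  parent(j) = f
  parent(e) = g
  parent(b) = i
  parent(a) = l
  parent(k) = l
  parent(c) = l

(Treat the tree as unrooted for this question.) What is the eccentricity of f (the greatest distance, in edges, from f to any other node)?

5

Distances from f peak at 5, attained at c (k, a also at distance 5).
f-i-h-d-l-c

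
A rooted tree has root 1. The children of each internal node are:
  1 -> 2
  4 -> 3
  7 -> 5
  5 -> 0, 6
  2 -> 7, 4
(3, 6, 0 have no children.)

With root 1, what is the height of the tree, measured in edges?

The longest root-to-leaf path is 1 → 2 → 7 → 5 → 6 (4 edges).

4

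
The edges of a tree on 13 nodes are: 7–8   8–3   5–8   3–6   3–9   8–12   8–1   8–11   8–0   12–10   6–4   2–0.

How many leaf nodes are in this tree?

8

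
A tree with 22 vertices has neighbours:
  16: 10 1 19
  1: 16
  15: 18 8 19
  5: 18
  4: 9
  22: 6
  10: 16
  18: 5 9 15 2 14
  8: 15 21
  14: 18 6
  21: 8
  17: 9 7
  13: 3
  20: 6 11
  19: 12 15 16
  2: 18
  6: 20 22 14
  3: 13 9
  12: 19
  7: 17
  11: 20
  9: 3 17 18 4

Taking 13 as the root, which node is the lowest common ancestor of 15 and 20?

18

Ancestors of 15 (toward the root): 15, 18, 9, 3, 13.
Ancestors of 20: 20, 6, 14, 18, 9, 3, 13.
The deepest node appearing in both lists is 18.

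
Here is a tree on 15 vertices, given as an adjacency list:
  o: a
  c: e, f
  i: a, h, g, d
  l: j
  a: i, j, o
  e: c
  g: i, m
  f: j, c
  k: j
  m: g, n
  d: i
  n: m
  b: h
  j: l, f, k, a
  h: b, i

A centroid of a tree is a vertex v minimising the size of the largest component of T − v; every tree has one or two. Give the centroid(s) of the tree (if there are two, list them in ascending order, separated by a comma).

a

Removing a splits the tree into components of sizes 7, 6, 1; the largest is 7 ≤ ⌊15/2⌋ = 7.
No neighbour of a does as well, so a is the unique centroid.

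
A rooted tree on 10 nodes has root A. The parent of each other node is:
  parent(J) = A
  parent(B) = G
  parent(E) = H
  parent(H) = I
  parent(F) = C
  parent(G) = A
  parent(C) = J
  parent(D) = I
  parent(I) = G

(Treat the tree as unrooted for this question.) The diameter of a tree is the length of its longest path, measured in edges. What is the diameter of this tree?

7

A longest path is F–C–J–A–G–I–H–E, with 7 edges.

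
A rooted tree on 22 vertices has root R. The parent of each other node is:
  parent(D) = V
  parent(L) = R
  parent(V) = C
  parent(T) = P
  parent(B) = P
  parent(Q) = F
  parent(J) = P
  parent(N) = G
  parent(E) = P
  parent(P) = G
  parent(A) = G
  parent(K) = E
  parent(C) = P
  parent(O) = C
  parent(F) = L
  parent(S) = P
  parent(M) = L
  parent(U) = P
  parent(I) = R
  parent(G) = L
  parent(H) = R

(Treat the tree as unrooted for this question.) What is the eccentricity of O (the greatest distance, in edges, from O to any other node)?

6

The node farthest from O is Q (I, H also at distance 6), via O – C – P – G – L – F – Q — 6 edges.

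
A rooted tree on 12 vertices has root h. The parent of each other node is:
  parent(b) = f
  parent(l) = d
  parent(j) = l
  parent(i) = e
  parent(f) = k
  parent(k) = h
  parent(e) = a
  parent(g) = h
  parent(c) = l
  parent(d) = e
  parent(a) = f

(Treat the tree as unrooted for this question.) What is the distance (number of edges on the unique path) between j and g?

The path is j–l–d–e–a–f–k–h–g, which has 8 edges.

8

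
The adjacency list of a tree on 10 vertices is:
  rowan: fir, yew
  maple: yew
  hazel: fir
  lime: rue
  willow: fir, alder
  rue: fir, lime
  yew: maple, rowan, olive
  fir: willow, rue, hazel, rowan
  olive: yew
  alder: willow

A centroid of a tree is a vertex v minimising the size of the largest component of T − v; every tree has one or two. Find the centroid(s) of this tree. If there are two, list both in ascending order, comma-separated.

Delete fir: the remaining components have sizes 4, 2, 2, 1. Max 4 ≤ 5, so fir is a centroid.
Every other node leaves some component of size > 5, so the centroid is unique.

fir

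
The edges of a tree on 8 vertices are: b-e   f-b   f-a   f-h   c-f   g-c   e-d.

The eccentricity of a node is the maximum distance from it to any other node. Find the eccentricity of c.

4

A farthest node from c is d.
The path c-f-b-e-d has 4 edges.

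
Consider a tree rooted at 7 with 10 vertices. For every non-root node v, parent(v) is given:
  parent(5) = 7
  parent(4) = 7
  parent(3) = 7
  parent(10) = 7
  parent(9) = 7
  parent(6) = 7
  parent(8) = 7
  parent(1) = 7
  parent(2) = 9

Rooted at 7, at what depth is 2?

Path from 7 to 2: 7–9–2, which has 2 edges.

2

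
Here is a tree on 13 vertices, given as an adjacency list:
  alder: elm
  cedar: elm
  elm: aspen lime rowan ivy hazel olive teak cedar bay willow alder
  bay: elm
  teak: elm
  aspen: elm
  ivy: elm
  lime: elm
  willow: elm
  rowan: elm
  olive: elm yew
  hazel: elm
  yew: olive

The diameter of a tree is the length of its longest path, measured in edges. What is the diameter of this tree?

3

BFS from yew reaches teak last, at distance 3; BFS from teak confirms no node is farther.
Path: yew - olive - elm - teak.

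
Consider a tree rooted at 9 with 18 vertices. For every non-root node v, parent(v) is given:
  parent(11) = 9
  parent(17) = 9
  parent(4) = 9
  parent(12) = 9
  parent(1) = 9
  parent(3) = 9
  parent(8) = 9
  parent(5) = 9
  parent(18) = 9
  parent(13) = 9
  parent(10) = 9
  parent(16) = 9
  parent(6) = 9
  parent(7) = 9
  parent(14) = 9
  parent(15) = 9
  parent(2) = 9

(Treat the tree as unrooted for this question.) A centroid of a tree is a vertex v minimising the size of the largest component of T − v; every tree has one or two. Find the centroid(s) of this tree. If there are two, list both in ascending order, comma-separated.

9

Delete 9: the remaining components have sizes 1, 1, 1, 1, 1, 1, 1, 1, 1, 1, 1, 1, 1, 1, 1, 1, 1. Max 1 ≤ 9, so 9 is a centroid.
No neighbour of 9 does as well, so 9 is the unique centroid.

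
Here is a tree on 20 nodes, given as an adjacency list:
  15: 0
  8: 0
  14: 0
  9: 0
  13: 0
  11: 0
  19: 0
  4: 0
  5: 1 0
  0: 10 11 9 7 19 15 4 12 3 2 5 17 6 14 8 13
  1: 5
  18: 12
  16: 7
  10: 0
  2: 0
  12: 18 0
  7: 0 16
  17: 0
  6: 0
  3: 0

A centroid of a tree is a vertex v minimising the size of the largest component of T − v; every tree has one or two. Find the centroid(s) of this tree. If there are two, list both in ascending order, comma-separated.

0

If 0 is removed the pieces have sizes 2, 2, 2, 1, 1, 1, 1, 1, 1, 1, 1, 1, 1, 1, 1, 1, all ≤ ⌊20/2⌋ = 10.
Every other node leaves some component of size > 10, so the centroid is unique.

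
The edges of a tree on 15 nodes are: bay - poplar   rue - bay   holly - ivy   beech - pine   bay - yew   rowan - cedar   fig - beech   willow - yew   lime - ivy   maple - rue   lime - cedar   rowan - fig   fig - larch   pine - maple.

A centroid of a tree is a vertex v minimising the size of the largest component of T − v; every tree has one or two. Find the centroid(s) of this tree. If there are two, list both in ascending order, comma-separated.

beech

Delete beech: the remaining components have sizes 7, 7. Max 7 ≤ 7, so beech is a centroid.
No neighbour of beech does as well, so beech is the unique centroid.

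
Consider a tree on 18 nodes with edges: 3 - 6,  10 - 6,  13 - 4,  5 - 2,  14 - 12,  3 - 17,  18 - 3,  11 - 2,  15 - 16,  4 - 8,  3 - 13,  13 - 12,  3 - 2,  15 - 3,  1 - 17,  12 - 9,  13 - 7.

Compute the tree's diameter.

5

Starting from 9, a farthest node is 11 at distance 5.
One longest path: 9–12–13–3–2–11.
So the diameter is 5.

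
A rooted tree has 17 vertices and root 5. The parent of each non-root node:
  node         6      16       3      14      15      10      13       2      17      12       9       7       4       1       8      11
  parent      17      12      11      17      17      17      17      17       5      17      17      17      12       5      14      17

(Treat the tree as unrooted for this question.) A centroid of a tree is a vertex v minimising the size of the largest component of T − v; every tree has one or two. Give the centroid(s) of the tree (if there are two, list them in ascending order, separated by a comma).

17

If 17 is removed the pieces have sizes 3, 2, 2, 2, 1, 1, 1, 1, 1, 1, 1, all ≤ ⌊17/2⌋ = 8.
Every other node leaves some component of size > 8, so the centroid is unique.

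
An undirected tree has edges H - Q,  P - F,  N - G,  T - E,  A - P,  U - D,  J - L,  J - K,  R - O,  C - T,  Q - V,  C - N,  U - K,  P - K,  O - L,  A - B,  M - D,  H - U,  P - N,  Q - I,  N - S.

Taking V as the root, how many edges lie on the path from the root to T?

8

Climbing from T to the root: T – C – N – P – K – U – H – Q – V. That's 8 steps.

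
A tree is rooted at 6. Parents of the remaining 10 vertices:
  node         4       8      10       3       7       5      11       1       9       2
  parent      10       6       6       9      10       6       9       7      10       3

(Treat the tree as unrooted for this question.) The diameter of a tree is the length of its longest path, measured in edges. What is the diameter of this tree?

Starting from 2, a farthest node is 5 at distance 5.
One longest path: 2–3–9–10–6–5.
So the diameter is 5.

5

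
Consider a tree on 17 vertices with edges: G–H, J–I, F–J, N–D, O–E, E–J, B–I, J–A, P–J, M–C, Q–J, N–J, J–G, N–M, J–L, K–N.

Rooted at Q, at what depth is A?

Q → J → A — 2 edges.

2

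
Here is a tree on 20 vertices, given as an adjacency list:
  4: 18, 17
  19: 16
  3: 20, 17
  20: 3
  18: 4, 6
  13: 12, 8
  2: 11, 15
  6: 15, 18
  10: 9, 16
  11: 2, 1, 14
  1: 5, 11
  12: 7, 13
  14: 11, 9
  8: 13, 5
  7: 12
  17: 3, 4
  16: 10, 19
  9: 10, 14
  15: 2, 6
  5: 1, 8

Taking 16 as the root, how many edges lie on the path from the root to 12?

9

Climbing from 12 to the root: 12 → 13 → 8 → 5 → 1 → 11 → 14 → 9 → 10 → 16. That's 9 steps.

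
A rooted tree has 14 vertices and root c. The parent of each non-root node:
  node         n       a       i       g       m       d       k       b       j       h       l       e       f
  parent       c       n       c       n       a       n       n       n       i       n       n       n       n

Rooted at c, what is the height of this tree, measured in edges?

3

m sits deepest: c–n–a–m — 3 edges from the root.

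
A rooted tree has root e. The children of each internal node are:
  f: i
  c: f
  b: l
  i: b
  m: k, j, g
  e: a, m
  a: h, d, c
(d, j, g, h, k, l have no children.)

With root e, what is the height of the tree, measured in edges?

l sits deepest: e → a → c → f → i → b → l — 6 edges from the root.

6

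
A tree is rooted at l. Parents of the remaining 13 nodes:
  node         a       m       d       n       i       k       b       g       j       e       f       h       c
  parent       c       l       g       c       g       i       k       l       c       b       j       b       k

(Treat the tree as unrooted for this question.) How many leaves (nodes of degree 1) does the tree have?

7

Degree-1 nodes: a, d, e, f, h, m, n — 7 of them.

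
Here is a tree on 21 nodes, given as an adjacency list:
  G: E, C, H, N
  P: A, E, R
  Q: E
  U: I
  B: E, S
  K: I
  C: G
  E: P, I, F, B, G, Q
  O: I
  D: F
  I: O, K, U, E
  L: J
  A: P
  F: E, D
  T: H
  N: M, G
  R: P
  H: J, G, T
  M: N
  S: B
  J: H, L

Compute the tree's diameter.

6

BFS from L reaches U last, at distance 6; BFS from U confirms no node is farther.
Path: L – J – H – G – E – I – U.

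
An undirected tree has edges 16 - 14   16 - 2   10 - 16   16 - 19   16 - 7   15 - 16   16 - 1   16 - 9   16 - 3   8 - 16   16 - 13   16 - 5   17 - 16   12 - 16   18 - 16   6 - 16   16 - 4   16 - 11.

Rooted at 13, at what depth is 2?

13–16–2 — 2 edges.

2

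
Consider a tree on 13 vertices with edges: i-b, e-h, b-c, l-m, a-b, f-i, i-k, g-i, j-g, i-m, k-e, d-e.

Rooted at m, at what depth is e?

Path from m to e: m – i – k – e, which has 3 edges.

3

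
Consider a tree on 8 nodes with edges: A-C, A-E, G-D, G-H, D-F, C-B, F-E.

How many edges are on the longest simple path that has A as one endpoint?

Distances from A peak at 5, attained at H.
A-E-F-D-G-H

5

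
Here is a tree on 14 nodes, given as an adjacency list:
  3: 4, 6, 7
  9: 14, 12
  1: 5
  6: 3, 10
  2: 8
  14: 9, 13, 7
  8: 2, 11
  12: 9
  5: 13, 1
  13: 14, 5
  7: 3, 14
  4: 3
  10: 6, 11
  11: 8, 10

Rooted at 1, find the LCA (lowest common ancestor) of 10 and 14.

Ancestors of 10 (toward the root): 10, 6, 3, 7, 14, 13, 5, 1.
Ancestors of 14: 14, 13, 5, 1.
The deepest node appearing in both lists is 14.

14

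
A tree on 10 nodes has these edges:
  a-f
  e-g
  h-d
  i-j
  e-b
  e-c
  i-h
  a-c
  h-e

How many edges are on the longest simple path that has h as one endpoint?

A farthest node from h is f.
The path h-e-c-a-f has 4 edges.

4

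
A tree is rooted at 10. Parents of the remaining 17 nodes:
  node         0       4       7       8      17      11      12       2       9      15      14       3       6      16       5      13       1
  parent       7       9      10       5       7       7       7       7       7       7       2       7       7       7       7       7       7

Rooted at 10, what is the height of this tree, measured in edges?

3

A deepest node is 4, reached by 10-7-9-4.
That path has 3 edges, so the height is 3.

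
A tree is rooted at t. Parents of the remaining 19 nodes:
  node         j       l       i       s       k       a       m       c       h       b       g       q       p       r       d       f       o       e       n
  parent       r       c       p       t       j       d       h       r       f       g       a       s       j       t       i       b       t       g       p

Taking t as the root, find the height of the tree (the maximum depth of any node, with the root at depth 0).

The longest root-to-leaf path is t – r – j – p – i – d – a – g – b – f – h – m (11 edges).

11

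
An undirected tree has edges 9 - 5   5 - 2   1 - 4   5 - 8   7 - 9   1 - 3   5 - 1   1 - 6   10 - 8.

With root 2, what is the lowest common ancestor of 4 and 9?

5

Path 4→root: 4 1 5 2; path 9→root: 9 5 2.
First common node: 5.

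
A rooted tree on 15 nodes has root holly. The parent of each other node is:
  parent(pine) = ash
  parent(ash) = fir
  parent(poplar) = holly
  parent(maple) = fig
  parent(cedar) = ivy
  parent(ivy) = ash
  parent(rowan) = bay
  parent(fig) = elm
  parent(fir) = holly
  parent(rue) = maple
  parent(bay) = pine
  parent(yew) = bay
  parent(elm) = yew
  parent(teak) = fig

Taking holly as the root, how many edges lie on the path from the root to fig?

7

Climbing from fig to the root: fig–elm–yew–bay–pine–ash–fir–holly. That's 7 steps.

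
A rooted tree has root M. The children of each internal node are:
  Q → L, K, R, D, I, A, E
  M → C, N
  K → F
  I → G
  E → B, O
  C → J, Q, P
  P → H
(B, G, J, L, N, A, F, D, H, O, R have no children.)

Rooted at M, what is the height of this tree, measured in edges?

4

The longest root-to-leaf path is M – C – Q – K – F (4 edges).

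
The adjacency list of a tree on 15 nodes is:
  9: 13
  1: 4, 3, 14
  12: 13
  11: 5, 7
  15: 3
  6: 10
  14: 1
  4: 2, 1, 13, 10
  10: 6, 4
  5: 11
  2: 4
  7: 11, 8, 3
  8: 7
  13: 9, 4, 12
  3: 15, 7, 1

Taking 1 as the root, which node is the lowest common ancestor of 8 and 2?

8's ancestor chain is 8, 7, 3, 1 and 2's is 2, 4, 1; they first meet at 1.

1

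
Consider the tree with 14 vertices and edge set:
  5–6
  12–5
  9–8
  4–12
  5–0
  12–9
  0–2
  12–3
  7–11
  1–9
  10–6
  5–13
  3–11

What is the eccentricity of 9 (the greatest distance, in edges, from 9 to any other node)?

4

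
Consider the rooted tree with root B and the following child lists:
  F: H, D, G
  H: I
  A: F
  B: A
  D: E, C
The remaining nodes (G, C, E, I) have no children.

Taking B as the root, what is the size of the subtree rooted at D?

Descendants of D (including itself): D, E, C. That's 3.

3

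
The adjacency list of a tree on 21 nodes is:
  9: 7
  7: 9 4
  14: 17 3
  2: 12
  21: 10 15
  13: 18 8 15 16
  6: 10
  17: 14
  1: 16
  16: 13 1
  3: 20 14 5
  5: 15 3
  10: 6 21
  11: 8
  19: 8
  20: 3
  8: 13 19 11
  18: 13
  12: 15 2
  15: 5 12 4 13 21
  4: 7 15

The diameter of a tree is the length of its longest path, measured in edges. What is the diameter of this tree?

7

Starting from 17, a farthest node is 9 at distance 7.
One longest path: 17 - 14 - 3 - 5 - 15 - 4 - 7 - 9.
So the diameter is 7.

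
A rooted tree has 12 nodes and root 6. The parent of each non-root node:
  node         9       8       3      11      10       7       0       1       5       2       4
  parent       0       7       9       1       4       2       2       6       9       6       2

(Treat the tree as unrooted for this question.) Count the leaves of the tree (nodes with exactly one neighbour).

Exactly 5 nodes have a single neighbour: 3, 5, 8, 10, 11.

5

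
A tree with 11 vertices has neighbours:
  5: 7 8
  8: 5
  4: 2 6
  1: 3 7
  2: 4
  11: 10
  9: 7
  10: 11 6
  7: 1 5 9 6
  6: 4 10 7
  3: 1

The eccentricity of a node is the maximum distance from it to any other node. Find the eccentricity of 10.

The node farthest from 10 is 3 (8 also at distance 4), via 10 – 6 – 7 – 1 – 3 — 4 edges.

4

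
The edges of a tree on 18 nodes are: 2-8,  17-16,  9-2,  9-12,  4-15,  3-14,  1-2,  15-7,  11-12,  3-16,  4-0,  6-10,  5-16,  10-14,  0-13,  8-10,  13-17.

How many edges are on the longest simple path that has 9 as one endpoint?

The node farthest from 9 is 7, via 9–2–8–10–14–3–16–17–13–0–4–15–7 — 12 edges.

12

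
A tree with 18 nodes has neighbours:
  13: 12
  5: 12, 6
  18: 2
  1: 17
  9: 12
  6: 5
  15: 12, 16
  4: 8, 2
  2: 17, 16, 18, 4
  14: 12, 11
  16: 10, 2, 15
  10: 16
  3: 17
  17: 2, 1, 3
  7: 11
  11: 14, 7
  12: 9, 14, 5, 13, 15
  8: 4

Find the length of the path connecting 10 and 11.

5

Walking from 10: 10 - 16 - 15 - 12 - 14 - 11. Length 5.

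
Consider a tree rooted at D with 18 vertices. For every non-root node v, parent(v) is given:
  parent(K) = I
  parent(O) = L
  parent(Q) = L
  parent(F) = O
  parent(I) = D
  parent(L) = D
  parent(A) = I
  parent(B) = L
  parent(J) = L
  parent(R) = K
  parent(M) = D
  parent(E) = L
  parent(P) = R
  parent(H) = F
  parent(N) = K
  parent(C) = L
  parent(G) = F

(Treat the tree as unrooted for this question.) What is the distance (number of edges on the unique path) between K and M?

3

The path is K - I - D - M, which has 3 edges.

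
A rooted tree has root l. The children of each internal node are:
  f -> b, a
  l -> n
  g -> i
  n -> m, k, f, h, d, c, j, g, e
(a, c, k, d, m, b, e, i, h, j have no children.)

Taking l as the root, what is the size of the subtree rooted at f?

3

Descendants of f (including itself): f, a, b. That's 3.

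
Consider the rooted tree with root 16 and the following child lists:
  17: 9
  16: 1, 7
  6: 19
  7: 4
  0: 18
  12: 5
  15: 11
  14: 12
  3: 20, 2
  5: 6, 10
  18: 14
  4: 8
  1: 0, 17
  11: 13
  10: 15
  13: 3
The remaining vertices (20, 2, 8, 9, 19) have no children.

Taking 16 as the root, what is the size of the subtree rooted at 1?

17

The subtree rooted at 1 contains: 1, 17, 0, 9, 18, 14, 12, 5, 10, 6, 15, 19, 11, 13, 3, 20, 2 — 17 nodes.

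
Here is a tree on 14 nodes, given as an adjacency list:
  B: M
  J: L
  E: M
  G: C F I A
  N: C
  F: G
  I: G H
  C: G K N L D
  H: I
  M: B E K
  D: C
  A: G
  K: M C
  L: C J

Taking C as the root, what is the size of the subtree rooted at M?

Descendants of M (including itself): M, E, B. That's 3.

3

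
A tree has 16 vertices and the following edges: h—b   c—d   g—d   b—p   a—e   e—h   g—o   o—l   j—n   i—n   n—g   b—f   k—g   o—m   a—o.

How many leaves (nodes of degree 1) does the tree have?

Degree-1 nodes: c, f, i, j, k, l, m, p — 8 of them.

8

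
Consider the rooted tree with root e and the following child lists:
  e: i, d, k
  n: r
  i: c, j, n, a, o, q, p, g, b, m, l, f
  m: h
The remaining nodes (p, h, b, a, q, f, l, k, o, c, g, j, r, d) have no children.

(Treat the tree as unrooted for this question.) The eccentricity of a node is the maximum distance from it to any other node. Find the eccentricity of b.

Distances from b peak at 3, attained at d (h, r, k also at distance 3).
b – i – e – d

3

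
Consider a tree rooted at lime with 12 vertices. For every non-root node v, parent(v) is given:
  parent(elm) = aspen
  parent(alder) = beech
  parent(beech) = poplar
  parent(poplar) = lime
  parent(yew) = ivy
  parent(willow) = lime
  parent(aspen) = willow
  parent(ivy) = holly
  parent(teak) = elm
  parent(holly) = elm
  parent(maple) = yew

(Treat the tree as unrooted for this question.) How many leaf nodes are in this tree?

3

Exactly 3 nodes have a single neighbour: alder, maple, teak.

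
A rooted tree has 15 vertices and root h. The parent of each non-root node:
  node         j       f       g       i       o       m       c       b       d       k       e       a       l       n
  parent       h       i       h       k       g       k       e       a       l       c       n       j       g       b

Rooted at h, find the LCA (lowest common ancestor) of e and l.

h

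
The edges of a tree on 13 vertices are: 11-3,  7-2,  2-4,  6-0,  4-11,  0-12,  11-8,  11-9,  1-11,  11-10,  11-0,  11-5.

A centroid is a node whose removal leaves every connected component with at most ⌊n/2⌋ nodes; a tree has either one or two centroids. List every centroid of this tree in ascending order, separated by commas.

11

Removing 11 splits the tree into components of sizes 3, 3, 1, 1, 1, 1, 1, 1; the largest is 3 ≤ ⌊13/2⌋ = 6.
No neighbour of 11 does as well, so 11 is the unique centroid.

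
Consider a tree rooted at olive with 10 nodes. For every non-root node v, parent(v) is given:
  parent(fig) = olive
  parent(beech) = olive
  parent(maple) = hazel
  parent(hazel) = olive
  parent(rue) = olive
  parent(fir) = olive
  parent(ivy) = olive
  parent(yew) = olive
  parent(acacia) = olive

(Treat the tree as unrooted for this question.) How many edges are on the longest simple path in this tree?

3

A longest path is maple-hazel-olive-yew, with 3 edges.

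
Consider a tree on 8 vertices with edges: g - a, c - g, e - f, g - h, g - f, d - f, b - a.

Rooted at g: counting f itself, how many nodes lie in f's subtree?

3

The subtree rooted at f contains: f, d, e — 3 nodes.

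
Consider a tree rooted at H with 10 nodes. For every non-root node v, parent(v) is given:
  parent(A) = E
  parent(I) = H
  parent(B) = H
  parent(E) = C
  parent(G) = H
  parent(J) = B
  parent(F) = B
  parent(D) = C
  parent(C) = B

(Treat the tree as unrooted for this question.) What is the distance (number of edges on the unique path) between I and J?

3

The path is I – H – B – J, which has 3 edges.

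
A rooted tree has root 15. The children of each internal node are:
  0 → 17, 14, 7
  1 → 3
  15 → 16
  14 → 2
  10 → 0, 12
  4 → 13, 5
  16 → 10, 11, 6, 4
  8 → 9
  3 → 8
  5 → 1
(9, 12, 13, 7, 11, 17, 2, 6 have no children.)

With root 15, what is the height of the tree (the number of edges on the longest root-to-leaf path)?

7

A deepest node is 9, reached by 15-16-4-5-1-3-8-9.
That path has 7 edges, so the height is 7.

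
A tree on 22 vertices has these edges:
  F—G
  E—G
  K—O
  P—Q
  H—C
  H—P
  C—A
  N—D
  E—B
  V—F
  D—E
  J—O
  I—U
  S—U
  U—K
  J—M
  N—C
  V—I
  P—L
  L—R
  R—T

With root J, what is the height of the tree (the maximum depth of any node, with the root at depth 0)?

16

A deepest node is T, reached by J → O → K → U → I → V → F → G → E → D → N → C → H → P → L → R → T.
That path has 16 edges, so the height is 16.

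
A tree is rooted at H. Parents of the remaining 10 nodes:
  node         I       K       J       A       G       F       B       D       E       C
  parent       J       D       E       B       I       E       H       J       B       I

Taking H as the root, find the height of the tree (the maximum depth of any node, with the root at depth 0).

5

The longest root-to-leaf path is H-B-E-J-I-G (5 edges).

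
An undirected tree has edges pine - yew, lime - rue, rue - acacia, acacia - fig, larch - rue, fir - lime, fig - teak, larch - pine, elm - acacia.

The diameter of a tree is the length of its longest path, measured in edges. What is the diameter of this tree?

A longest path is teak-fig-acacia-rue-larch-pine-yew, with 6 edges.

6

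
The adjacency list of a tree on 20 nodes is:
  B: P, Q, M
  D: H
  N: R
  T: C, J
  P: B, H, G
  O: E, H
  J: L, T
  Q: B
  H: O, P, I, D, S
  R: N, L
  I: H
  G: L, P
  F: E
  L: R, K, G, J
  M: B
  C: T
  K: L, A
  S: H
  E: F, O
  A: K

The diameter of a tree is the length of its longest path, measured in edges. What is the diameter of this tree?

BFS from C reaches F last, at distance 9; BFS from F confirms no node is farther.
Path: C–T–J–L–G–P–H–O–E–F.

9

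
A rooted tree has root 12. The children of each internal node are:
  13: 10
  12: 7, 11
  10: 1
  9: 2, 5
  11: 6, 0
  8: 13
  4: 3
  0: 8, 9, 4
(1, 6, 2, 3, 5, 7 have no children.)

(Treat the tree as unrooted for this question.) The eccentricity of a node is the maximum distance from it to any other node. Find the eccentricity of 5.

6

The node farthest from 5 is 1, via 5–9–0–8–13–10–1 — 6 edges.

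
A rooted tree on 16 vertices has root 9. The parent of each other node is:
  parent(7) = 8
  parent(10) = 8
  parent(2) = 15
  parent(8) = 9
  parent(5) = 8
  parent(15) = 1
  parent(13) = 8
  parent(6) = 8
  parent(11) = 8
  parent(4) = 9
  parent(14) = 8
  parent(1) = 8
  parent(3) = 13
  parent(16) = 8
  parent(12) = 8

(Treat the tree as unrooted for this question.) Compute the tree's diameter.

5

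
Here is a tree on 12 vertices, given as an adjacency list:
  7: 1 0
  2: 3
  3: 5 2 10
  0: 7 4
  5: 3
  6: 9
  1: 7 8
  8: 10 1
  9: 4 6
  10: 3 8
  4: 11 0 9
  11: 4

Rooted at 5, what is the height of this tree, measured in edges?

6 sits deepest: 5 → 3 → 10 → 8 → 1 → 7 → 0 → 4 → 9 → 6 — 9 edges from the root.

9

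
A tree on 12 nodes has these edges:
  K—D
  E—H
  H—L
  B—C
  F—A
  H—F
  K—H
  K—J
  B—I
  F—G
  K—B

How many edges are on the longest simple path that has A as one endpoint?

5

The node farthest from A is C (I also at distance 5), via A-F-H-K-B-C — 5 edges.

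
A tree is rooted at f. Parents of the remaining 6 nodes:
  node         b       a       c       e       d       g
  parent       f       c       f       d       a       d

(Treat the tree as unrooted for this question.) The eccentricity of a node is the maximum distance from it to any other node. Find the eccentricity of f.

4

Distances from f peak at 4, attained at g (e also at distance 4).
f–c–a–d–g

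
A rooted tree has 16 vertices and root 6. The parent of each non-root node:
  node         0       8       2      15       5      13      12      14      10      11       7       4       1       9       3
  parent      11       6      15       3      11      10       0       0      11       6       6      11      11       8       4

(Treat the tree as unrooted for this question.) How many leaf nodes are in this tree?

8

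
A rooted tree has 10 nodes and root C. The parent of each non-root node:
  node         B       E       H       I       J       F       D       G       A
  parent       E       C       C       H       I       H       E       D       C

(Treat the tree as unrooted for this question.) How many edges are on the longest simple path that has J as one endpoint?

6

Distances from J peak at 6, attained at G.
J – I – H – C – E – D – G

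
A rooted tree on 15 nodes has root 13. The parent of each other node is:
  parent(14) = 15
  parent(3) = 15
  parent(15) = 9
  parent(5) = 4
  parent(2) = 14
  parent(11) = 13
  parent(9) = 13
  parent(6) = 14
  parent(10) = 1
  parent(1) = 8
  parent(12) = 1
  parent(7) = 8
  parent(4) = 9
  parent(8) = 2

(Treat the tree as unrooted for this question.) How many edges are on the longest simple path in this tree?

8

BFS from 12 reaches 11 last, at distance 8; BFS from 11 confirms no node is farther.
Path: 12-1-8-2-14-15-9-13-11.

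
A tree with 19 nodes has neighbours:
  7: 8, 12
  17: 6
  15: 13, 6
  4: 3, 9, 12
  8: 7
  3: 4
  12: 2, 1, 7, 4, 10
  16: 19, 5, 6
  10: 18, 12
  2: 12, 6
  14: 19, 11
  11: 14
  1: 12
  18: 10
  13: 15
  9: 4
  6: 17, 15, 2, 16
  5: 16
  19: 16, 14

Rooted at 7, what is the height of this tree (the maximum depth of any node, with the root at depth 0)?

7

A deepest node is 11, reached by 7 → 12 → 2 → 6 → 16 → 19 → 14 → 11.
That path has 7 edges, so the height is 7.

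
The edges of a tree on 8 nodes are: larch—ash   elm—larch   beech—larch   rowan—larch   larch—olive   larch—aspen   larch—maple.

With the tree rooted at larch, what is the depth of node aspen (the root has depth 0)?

1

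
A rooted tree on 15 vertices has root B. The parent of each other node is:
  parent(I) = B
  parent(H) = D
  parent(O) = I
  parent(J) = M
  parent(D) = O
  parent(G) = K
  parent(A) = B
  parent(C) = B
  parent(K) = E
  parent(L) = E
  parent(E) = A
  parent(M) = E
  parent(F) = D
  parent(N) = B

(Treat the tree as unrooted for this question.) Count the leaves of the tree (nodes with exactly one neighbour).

Exactly 7 nodes have a single neighbour: C, F, G, H, J, L, N.

7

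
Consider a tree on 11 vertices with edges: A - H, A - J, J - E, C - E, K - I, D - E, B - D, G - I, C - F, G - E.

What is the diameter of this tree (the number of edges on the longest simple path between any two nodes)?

6

BFS from K reaches H last, at distance 6; BFS from H confirms no node is farther.
Path: K – I – G – E – J – A – H.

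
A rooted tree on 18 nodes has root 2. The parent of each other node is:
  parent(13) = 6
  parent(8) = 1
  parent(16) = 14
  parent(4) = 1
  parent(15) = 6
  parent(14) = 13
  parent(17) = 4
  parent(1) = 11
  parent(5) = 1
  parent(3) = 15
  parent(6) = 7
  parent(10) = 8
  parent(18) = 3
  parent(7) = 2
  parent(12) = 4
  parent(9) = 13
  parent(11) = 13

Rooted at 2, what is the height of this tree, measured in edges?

7

12 sits deepest: 2-7-6-13-11-1-4-12 — 7 edges from the root.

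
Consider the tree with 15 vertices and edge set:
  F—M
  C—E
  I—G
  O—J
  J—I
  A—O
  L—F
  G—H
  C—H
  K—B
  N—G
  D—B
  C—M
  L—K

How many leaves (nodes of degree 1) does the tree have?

Exactly 4 nodes have a single neighbour: A, D, E, N.

4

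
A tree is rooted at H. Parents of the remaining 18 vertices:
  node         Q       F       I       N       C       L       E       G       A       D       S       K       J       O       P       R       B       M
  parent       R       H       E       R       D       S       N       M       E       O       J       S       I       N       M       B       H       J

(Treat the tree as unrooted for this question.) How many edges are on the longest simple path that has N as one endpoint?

The node farthest from N is K (L, G, P also at distance 5), via N–E–I–J–S–K — 5 edges.

5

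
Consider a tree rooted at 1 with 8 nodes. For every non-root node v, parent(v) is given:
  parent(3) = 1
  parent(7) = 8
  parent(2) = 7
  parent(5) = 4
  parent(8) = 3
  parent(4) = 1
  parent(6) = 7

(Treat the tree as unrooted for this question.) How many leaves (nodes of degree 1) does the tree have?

The leaves are 2, 5, 6.
That is 3 leaves.

3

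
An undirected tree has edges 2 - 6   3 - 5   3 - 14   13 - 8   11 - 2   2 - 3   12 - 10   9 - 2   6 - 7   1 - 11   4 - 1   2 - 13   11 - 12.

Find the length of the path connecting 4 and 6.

4

4 – 1 – 11 – 2 – 6: 4 edges.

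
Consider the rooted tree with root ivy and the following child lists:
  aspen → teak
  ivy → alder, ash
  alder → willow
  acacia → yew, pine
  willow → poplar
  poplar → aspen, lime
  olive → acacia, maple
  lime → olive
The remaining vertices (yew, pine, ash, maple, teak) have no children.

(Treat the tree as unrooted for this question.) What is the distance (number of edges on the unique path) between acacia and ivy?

The path is acacia - olive - lime - poplar - willow - alder - ivy, which has 6 edges.

6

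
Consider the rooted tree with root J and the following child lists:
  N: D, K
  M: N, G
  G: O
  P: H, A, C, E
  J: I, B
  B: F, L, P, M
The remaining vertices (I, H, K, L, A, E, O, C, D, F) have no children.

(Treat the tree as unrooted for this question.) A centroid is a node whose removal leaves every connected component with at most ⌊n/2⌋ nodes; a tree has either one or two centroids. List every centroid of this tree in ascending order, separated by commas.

B

If B is removed the pieces have sizes 6, 5, 2, 1, 1, all ≤ ⌊16/2⌋ = 8.
No neighbour of B does as well, so B is the unique centroid.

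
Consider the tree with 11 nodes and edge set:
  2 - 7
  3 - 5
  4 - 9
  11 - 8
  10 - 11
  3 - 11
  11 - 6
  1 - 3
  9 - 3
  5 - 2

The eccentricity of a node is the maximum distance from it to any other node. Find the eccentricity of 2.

4

The node farthest from 2 is 8 (6, 10, 4 also at distance 4), via 2–5–3–11–8 — 4 edges.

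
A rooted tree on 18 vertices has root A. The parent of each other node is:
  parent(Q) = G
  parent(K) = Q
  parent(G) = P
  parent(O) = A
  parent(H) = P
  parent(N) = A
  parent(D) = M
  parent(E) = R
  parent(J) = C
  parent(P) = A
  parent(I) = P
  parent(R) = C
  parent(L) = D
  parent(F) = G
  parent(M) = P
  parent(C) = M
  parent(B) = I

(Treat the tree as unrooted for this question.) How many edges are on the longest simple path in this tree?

7

BFS from K reaches E last, at distance 7; BFS from E confirms no node is farther.
Path: K–Q–G–P–M–C–R–E.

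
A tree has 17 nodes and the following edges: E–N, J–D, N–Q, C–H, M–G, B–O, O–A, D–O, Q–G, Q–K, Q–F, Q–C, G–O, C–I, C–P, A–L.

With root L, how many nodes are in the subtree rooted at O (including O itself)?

15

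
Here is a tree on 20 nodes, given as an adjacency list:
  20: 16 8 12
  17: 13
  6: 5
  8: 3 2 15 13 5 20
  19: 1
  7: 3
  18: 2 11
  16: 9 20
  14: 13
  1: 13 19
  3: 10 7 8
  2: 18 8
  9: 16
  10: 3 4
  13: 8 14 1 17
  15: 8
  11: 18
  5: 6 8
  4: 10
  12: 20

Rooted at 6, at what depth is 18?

4

Path from 6 to 18: 6 → 5 → 8 → 2 → 18, which has 4 edges.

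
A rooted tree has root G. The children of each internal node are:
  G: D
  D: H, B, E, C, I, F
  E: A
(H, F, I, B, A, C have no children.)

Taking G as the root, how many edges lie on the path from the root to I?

2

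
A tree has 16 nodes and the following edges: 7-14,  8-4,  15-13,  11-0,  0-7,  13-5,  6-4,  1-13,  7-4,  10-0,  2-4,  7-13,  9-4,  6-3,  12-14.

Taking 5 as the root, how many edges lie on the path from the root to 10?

Climbing from 10 to the root: 10 – 0 – 7 – 13 – 5. That's 4 steps.

4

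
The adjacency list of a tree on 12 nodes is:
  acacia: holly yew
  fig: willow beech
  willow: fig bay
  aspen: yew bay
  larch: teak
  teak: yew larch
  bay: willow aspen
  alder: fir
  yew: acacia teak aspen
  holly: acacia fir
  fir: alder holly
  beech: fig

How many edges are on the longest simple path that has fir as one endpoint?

The node farthest from fir is beech, via fir-holly-acacia-yew-aspen-bay-willow-fig-beech — 8 edges.

8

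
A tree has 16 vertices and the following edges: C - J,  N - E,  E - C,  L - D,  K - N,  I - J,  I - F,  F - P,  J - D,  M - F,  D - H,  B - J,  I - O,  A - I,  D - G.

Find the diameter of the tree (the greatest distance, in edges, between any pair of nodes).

7

A longest path is K–N–E–C–J–I–F–P, with 7 edges.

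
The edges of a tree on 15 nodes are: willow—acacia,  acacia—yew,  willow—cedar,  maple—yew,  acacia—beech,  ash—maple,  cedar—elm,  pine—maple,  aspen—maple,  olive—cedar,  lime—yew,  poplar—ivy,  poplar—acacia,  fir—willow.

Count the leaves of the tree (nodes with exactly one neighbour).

9

Exactly 9 nodes have a single neighbour: ash, aspen, beech, elm, fir, ivy, lime, olive, pine.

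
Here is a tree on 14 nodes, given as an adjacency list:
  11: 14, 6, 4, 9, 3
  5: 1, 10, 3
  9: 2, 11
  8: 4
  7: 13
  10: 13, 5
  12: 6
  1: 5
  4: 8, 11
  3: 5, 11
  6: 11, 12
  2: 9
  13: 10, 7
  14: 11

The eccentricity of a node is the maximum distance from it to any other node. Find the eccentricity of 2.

7

The node farthest from 2 is 7, via 2-9-11-3-5-10-13-7 — 7 edges.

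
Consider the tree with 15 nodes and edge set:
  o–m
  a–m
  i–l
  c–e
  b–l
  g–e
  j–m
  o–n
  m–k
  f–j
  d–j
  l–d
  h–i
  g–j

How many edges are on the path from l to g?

Walking from l: l – d – j – g. Length 3.

3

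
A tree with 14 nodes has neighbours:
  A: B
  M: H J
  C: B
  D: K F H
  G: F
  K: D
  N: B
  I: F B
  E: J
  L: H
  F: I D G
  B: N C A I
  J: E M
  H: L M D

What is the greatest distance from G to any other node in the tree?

6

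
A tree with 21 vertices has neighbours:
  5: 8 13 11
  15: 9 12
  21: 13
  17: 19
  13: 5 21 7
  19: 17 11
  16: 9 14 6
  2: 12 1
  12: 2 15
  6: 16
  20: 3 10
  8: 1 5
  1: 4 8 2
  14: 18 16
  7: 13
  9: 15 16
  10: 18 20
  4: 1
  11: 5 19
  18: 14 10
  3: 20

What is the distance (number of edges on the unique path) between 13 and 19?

3

The path is 13 – 5 – 11 – 19, which has 3 edges.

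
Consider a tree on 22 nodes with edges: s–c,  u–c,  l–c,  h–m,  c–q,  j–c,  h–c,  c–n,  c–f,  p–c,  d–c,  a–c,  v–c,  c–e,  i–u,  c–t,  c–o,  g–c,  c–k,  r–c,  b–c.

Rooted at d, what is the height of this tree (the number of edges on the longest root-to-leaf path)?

The longest root-to-leaf path is d – c – h – m (3 edges).

3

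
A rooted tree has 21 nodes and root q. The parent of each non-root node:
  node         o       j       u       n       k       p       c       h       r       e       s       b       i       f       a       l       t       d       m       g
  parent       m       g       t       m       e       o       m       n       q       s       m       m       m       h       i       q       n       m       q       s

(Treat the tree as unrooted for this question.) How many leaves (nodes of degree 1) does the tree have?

11

Degree-1 nodes: a, b, c, d, f, j, k, l, p, r, u — 11 of them.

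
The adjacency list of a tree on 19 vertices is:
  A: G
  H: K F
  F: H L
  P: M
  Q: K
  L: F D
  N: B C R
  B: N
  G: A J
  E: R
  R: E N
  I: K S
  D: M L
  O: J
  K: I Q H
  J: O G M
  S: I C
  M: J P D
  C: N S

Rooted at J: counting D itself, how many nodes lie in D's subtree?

The subtree rooted at D contains: D, L, F, H, K, Q, I, S, C, N, B, R, E — 13 nodes.

13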